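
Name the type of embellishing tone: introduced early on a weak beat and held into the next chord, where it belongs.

Approach: ahead of the chord change (typically by step), so it is dissonant against the current harmony. Departure: none — the same pitch is restated or held and is a chord tone of the new harmony.
Dissonant first, consonant once the harmony catches up: the note simply arrives early — an anticipation. (The reverse timing, consonant first and dissonant after the change, would be a suspension or retardation.)

Anticipation.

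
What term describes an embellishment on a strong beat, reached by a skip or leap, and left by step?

Approach: by leap. Departure: by step. Metric position: strong.
Leap in, step out, in a metrically strong position — an appoggiatura. (It is the mirror image of the escape tone, which steps in and leaps out from a weak position.)

Appoggiatura.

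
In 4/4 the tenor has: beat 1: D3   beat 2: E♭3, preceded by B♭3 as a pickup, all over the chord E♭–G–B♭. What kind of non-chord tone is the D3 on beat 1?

The harmony at that moment is E♭ major triad (E♭, G, B♭); D3 is not a chord tone.
It is approached by leap down from B♭3 and left by step up to E♭3.
Leap in, step out, metrically accented — an appoggiatura.

Appoggiatura.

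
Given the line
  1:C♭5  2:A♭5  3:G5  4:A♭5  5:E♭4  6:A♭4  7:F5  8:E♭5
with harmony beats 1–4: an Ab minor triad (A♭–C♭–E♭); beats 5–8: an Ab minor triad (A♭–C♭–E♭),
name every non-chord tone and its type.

G5 (beat 3) — neighbor tone; F5 (beat 7) — appoggiatura.

The harmony at that moment is A♭ minor triad (A♭, C♭, E♭); G5 is not a chord tone.
It is approached by step down from A♭5 and left by step up to A♭5.
Step away and step back to the same note — a neighbor tone (lower neighbor).
The harmony at that moment is A♭ minor triad (A♭, C♭, E♭); F5 is not a chord tone.
It is approached by leap up from A♭4 and left by step down to E♭5.
Leap in, step out — an appoggiatura.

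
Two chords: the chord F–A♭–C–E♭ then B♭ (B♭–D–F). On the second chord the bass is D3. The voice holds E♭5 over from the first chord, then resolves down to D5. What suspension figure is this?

At the second chord the bass is D3. The suspended E♭5 lies a ninth above the bass; after resolving down by step to D5, the interval above the bass becomes an octave.
Suspension figures are named by those two intervals: 9–8.

9–8 suspension.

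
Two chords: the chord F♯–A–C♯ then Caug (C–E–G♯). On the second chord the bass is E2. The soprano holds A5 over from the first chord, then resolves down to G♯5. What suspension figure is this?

At the second chord the bass is E2. The suspended A5 lies a fourth above the bass; after resolving down by step to G♯5, the interval above the bass becomes a third.
Suspension figures are named by those two intervals: 4–3.

4–3 suspension.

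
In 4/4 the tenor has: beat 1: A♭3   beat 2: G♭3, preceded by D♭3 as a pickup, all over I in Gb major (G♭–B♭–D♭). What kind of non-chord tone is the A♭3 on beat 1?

Appoggiatura.

The harmony at that moment is G♭ major triad (G♭, B♭, D♭); A♭3 is not a chord tone.
It is approached by leap up from D♭3 and left by step down to G♭3.
Leap in, step out, metrically accented — an appoggiatura.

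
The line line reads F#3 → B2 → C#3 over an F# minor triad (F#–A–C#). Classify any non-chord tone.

B2 is an appoggiatura.

The harmony at that moment is F# minor triad (F#, A, C#); B2 is not a chord tone.
It is approached by leap down from F#3 and left by step up to C#3.
Leap in, step out — an appoggiatura.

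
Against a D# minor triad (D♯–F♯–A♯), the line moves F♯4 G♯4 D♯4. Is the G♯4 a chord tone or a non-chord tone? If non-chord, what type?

Non-chord tone — an escape tone.

The harmony at that moment is D♯ minor triad (D♯, F♯, A♯); G♯4 is not a chord tone.
It is approached by step up from F♯4 and left by leap down to D♯4.
Step in, leap out — an escape tone.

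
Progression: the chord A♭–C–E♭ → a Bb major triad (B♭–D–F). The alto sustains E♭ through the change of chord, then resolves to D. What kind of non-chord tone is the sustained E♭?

E♭ is a suspension.

The harmony at that moment is B♭ major triad (B♭, D, F); E♭ is not a chord tone.
It is held over (the same pitch as the preceding E♭) and left by step down to D.
Held over from the previous chord and resolving down by step — a suspension.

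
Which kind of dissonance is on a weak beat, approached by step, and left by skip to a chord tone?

Approach: by step. Departure: by leap. Metric position: weak.
Step in, leap out, from a weak position — an escape tone (échappée). (It is the mirror image of the appoggiatura, which leaps in and steps out on a strong beat.)

Escape tone.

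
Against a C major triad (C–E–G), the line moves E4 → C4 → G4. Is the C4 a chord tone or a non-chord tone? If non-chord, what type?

Chord tone (the root of C major triad).

C major triad contains C, E, G; C is the root, so it is a chord tone.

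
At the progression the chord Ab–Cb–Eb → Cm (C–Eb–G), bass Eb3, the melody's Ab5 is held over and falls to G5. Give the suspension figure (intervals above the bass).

At the second chord the bass is Eb3. The suspended Ab5 lies a fourth above the bass; after resolving down by step to G5, the interval above the bass becomes a third.
Suspension figures are named by those two intervals: 4–3.

4–3 suspension.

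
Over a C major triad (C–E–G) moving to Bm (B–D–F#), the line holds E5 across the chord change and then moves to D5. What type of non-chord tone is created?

E5 is a suspension.

The harmony at that moment is B minor triad (B, D, F#); E5 is not a chord tone.
It is held over (the same pitch as the preceding E5) and left by step down to D5.
Held over from the previous chord and resolving down by step — a suspension.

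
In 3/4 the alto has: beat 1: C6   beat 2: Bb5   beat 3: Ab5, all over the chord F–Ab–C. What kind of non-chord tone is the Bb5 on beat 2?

The harmony at that moment is F minor triad (F, Ab, C); Bb5 is not a chord tone.
It is approached by step down from C6 and left by step down to Ab5.
Step in, step out in the same direction — a passing tone.

Passing tone.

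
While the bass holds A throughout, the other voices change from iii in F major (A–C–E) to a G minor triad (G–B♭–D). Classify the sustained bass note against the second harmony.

The harmony at that moment is G minor triad (G, B♭, D); A is not a chord tone.
It is held over (the same pitch as the preceding A) and then sustained as the same pitch into the next harmony.
Sustained through a change of harmony — a pedal tone.

Pedal tone (pedal point).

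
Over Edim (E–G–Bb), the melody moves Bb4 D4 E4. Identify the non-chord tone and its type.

D4 is an appoggiatura.

The harmony at that moment is E diminished triad (E, G, Bb); D4 is not a chord tone.
It is approached by leap down from Bb4 and left by step up to E4.
Leap in, step out — an appoggiatura.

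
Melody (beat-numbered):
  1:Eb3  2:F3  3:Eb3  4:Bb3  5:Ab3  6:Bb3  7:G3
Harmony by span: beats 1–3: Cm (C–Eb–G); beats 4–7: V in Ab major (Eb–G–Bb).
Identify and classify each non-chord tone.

The harmony at that moment is C minor triad (C, Eb, G); F3 is not a chord tone.
It is approached by step up from Eb3 and left by step down to Eb3.
Step away and step back to the same note — a neighbor tone (upper neighbor).
The harmony at that moment is Eb major triad (Eb, G, Bb); Ab3 is not a chord tone.
It is approached by step down from Bb3 and left by step up to Bb3.
Step away and step back to the same note — a neighbor tone (lower neighbor).

F3 (beat 2) — neighbor tone; Ab3 (beat 5) — neighbor tone.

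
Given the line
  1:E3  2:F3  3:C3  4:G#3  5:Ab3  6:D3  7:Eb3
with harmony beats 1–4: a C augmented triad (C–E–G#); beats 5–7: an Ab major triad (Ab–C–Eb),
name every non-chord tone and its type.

F3 (beat 2) — escape tone; D3 (beat 6) — appoggiatura.

The harmony at that moment is C augmented triad (C, E, G#); F3 is not a chord tone.
It is approached by step up from E3 and left by leap down to C3.
Step in, leap out — an escape tone.
The harmony at that moment is Ab major triad (Ab, C, Eb); D3 is not a chord tone.
It is approached by leap down from Ab3 and left by step up to Eb3.
Leap in, step out — an appoggiatura.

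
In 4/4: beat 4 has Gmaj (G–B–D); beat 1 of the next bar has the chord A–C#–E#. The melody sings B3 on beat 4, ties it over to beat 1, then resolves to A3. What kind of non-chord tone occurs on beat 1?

Suspension.

The harmony at that moment is A augmented triad (A, C#, E#); B3 is not a chord tone.
It is held over (the same pitch as the preceding B3) and left by step down to A3.
Held over from the previous chord and resolving down by step — a suspension.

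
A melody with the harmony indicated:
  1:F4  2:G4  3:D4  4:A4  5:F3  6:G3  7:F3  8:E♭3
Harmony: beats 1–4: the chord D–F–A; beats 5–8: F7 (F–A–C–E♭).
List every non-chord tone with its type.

G4 (beat 2) — escape tone; G3 (beat 6) — neighbor tone.

The harmony at that moment is D minor triad (D, F, A); G4 is not a chord tone.
It is approached by step up from F4 and left by leap down to D4.
Step in, leap out — an escape tone.
The harmony at that moment is F dominant seventh chord (F, A, C, E♭); G3 is not a chord tone.
It is approached by step up from F3 and left by step down to F3.
Step away and step back to the same note — a neighbor tone (upper neighbor).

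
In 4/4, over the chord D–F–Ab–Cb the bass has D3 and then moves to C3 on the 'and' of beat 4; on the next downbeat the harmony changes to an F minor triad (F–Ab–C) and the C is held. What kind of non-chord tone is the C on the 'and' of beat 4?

The harmony at that moment is D diminished seventh chord (D, F, Ab, Cb); C3 is not a chord tone.
It is approached by step down from D3 and then sustained as the same pitch into the next harmony.
Arriving early and becoming a chord tone when the harmony changes — an anticipation.

Anticipation.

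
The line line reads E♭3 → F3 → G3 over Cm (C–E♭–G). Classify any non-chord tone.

The harmony at that moment is C minor triad (C, E♭, G); F3 is not a chord tone.
It is approached by step up from E♭3 and left by step up to G3.
Step in, step out in the same direction — a passing tone.

F3 is a passing tone.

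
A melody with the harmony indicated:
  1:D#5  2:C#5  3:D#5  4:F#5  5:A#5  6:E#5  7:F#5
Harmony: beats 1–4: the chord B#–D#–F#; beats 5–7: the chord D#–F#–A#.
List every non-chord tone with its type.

C#5 (beat 2) — neighbor tone; E#5 (beat 6) — appoggiatura.

The harmony at that moment is B# diminished triad (B#, D#, F#); C#5 is not a chord tone.
It is approached by step down from D#5 and left by step up to D#5.
Step away and step back to the same note — a neighbor tone (lower neighbor).
The harmony at that moment is D# minor triad (D#, F#, A#); E#5 is not a chord tone.
It is approached by leap down from A#5 and left by step up to F#5.
Leap in, step out — an appoggiatura.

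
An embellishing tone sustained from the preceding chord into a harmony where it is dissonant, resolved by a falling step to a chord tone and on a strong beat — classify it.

Approach: by preparation — the pitch is first a chord tone, then held (tied or repeated) while the harmony changes under it. Departure: down by step. Metric position: strong.
A prepared dissonance that resolves downward by step — a suspension. (The same figure resolving upward would be a retardation.)

Suspension.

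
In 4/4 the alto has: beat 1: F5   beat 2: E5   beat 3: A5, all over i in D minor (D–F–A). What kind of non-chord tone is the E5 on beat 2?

Escape tone.

The harmony at that moment is D minor triad (D, F, A); E5 is not a chord tone.
It is approached by step down from F5 and left by leap up to A5.
Step in, leap out, on a weak beat — an escape tone.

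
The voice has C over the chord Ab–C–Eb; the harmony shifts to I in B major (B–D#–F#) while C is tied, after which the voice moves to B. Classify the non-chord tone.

C is a suspension.

The harmony at that moment is B major triad (B, D#, F#); C is not a chord tone.
It is held over (the same pitch as the preceding C) and left by step down to B.
Held over from the previous chord and resolving down by step — a suspension.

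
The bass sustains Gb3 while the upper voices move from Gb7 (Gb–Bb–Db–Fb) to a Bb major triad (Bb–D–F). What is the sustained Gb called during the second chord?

The harmony at that moment is Bb major triad (Bb, D, F); Gb3 is not a chord tone.
It is held over (the same pitch as the preceding Gb3) and then sustained as the same pitch into the next harmony.
Sustained through a change of harmony — a pedal tone.

Pedal tone (pedal point).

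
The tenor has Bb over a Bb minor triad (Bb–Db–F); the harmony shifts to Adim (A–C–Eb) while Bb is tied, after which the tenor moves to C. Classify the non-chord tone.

The harmony at that moment is A diminished triad (A, C, Eb); Bb is not a chord tone.
It is held over (the same pitch as the preceding Bb) and left by step up to C.
Held over from the previous chord and resolving up by step — a retardation.

Bb is a retardation.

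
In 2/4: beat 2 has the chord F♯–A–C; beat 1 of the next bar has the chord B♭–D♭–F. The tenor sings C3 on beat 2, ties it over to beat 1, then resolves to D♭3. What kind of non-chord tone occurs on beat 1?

Retardation.

The harmony at that moment is B♭ minor triad (B♭, D♭, F); C3 is not a chord tone.
It is held over (the same pitch as the preceding C3) and left by step up to D♭3.
Held over from the previous chord and resolving up by step — a retardation.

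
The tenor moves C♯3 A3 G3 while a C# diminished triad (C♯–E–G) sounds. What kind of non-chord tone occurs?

A3 is an appoggiatura.

The harmony at that moment is C♯ diminished triad (C♯, E, G); A3 is not a chord tone.
It is approached by leap up from C♯3 and left by step down to G3.
Leap in, step out — an appoggiatura.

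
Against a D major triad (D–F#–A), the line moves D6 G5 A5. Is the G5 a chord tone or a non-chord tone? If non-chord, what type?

The harmony at that moment is D major triad (D, F#, A); G5 is not a chord tone.
It is approached by leap down from D6 and left by step up to A5.
Leap in, step out — an appoggiatura.

Non-chord tone — an appoggiatura.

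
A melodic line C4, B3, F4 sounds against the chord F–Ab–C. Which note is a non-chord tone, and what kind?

B3 is an escape tone.

The harmony at that moment is F minor triad (F, Ab, C); B3 is not a chord tone.
It is approached by step down from C4 and left by leap up to F4.
Step in, leap out — an escape tone.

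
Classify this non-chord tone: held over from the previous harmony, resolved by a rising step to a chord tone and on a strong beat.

Approach: by preparation — the pitch is first a chord tone, then held (tied or repeated) while the harmony changes under it. Departure: up by step. Metric position: strong.
A prepared dissonance that resolves upward by step — a retardation. (The same figure resolving downward would be a suspension.)

Retardation.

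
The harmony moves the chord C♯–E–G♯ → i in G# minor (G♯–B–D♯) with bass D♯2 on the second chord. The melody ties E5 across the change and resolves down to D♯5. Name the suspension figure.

9–8 suspension.

At the second chord the bass is D♯2. The suspended E5 lies a ninth above the bass; after resolving down by step to D♯5, the interval above the bass becomes an octave.
Suspension figures are named by those two intervals: 9–8.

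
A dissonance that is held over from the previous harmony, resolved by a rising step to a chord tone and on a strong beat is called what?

Approach: by preparation — the pitch is first a chord tone, then held (tied or repeated) while the harmony changes under it. Departure: up by step. Metric position: strong.
A prepared dissonance that resolves upward by step — a retardation. (The same figure resolving downward would be a suspension.)

Retardation.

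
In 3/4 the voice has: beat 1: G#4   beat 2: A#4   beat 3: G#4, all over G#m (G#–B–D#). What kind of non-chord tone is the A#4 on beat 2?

The harmony at that moment is G# minor triad (G#, B, D#); A#4 is not a chord tone.
It is approached by step up from G#4 and left by step down to G#4.
Step away and step back to the same note — a neighbor tone (upper neighbor).

Upper neighbor tone.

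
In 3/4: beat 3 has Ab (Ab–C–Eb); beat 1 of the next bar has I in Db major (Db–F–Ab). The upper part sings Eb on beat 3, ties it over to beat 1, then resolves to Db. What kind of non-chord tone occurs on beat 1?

The harmony at that moment is Db major triad (Db, F, Ab); Eb is not a chord tone.
It is held over (the same pitch as the preceding Eb) and left by step down to Db.
Held over from the previous chord and resolving down by step — a suspension.

Suspension.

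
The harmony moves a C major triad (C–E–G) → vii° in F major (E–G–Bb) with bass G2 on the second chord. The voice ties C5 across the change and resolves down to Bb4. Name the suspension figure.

At the second chord the bass is G2. The suspended C5 lies a fourth above the bass; after resolving down by step to Bb4, the interval above the bass becomes a third.
Suspension figures are named by those two intervals: 4–3.

4–3 suspension.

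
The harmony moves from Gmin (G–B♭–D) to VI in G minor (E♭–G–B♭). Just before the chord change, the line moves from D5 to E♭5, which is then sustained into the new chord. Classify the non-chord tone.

E♭5 is an anticipation.

The harmony at that moment is G minor triad (G, B♭, D); E♭5 is not a chord tone.
It is approached by step up from D5 and then sustained as the same pitch into the next harmony.
Arriving early and becoming a chord tone when the harmony changes — an anticipation.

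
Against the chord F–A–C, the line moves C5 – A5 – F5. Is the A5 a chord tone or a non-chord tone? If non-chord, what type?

F major triad contains F, A, C; A is the third, so it is a chord tone.

Chord tone (the third of F major triad).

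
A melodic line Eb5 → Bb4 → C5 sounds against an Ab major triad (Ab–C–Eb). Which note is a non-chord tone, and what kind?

The harmony at that moment is Ab major triad (Ab, C, Eb); Bb4 is not a chord tone.
It is approached by leap down from Eb5 and left by step up to C5.
Leap in, step out — an appoggiatura.

Bb4 is an appoggiatura.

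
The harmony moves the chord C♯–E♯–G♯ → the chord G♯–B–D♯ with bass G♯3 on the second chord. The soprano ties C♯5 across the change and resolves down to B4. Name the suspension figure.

4–3 suspension.

At the second chord the bass is G♯3. The suspended C♯5 lies a fourth above the bass; after resolving down by step to B4, the interval above the bass becomes a third.
Suspension figures are named by those two intervals: 4–3.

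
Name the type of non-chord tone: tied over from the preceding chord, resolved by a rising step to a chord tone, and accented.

Approach: by preparation — the pitch is first a chord tone, then held (tied or repeated) while the harmony changes under it. Departure: up by step. Metric position: strong.
A prepared dissonance that resolves upward by step — a retardation. (The same figure resolving downward would be a suspension.)

Retardation.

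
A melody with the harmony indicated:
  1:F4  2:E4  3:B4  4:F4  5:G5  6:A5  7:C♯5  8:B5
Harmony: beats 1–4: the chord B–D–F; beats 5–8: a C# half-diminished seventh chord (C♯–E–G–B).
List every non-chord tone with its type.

The harmony at that moment is B diminished triad (B, D, F); E4 is not a chord tone.
It is approached by step down from F4 and left by leap up to B4.
Step in, leap out — an escape tone.
The harmony at that moment is C♯ half-diminished seventh chord (C♯, E, G, B); A5 is not a chord tone.
It is approached by step up from G5 and left by leap down to C♯5.
Step in, leap out — an escape tone.

E4 (beat 2) — escape tone; A5 (beat 6) — escape tone.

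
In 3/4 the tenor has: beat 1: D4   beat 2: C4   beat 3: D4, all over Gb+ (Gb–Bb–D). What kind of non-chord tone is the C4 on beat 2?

Lower neighbor tone.

The harmony at that moment is Gb augmented triad (Gb, Bb, D); C4 is not a chord tone.
It is approached by step down from D4 and left by step up to D4.
Step away and step back to the same note — a neighbor tone (lower neighbor).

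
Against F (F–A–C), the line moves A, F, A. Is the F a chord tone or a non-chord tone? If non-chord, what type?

F major triad contains F, A, C; F is the root, so it is a chord tone.

Chord tone (the root of F major triad).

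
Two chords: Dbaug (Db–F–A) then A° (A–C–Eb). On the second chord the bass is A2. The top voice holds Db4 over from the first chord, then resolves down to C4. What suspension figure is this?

At the second chord the bass is A2. The suspended Db4 lies a fourth above the bass; after resolving down by step to C4, the interval above the bass becomes a third.
Suspension figures are named by those two intervals: 4–3.

4–3 suspension.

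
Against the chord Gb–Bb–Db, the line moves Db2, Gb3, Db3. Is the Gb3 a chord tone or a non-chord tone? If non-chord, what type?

Gb major triad contains Gb, Bb, Db; Gb is the root, so it is a chord tone.

Chord tone (the root of Gb major triad).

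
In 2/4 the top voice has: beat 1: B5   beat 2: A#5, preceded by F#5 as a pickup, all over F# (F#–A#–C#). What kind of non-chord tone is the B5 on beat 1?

Appoggiatura.

The harmony at that moment is F# major triad (F#, A#, C#); B5 is not a chord tone.
It is approached by leap up from F#5 and left by step down to A#5.
Leap in, step out, metrically accented — an appoggiatura.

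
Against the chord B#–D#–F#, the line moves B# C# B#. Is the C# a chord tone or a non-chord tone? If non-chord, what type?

Non-chord tone — a neighbor tone.

The harmony at that moment is B# diminished triad (B#, D#, F#); C# is not a chord tone.
It is approached by step up from B# and left by step down to B#.
Step away and step back to the same note — a neighbor tone (upper neighbor).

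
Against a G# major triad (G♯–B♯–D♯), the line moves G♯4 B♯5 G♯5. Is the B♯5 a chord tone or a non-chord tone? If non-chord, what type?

Chord tone (the third of G# major triad).

G# major triad contains G♯, B♯, D♯; B♯ is the third, so it is a chord tone.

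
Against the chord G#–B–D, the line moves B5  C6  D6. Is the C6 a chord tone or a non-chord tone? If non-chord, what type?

Non-chord tone — a passing tone.

The harmony at that moment is G# diminished triad (G#, B, D); C6 is not a chord tone.
It is approached by step up from B5 and left by step up to D6.
Step in, step out in the same direction — a passing tone.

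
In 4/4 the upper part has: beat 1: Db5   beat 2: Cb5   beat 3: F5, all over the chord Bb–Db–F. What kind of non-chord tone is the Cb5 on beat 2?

The harmony at that moment is Bb minor triad (Bb, Db, F); Cb5 is not a chord tone.
It is approached by step down from Db5 and left by leap up to F5.
Step in, leap out, on a weak beat — an escape tone.

Escape tone.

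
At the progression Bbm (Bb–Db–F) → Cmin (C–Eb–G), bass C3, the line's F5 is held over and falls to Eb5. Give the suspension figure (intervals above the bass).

4–3 suspension.

At the second chord the bass is C3. The suspended F5 lies a fourth above the bass; after resolving down by step to Eb5, the interval above the bass becomes a third.
Suspension figures are named by those two intervals: 4–3.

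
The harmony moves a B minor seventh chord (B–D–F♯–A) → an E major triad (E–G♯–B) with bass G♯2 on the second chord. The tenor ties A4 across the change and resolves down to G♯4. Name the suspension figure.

At the second chord the bass is G♯2. The suspended A4 lies a ninth above the bass; after resolving down by step to G♯4, the interval above the bass becomes an octave.
Suspension figures are named by those two intervals: 9–8.

9–8 suspension.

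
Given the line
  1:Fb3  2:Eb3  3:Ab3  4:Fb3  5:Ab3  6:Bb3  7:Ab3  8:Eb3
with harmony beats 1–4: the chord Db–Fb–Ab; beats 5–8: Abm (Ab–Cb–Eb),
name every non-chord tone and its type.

The harmony at that moment is Db minor triad (Db, Fb, Ab); Eb3 is not a chord tone.
It is approached by step down from Fb3 and left by leap up to Ab3.
Step in, leap out — an escape tone.
The harmony at that moment is Ab minor triad (Ab, Cb, Eb); Bb3 is not a chord tone.
It is approached by step up from Ab3 and left by step down to Ab3.
Step away and step back to the same note — a neighbor tone (upper neighbor).

Eb3 (beat 2) — escape tone; Bb3 (beat 6) — neighbor tone.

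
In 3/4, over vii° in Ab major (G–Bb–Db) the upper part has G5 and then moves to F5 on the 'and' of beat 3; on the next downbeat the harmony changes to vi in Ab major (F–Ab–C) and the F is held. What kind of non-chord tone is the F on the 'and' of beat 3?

The harmony at that moment is G diminished triad (G, Bb, Db); F5 is not a chord tone.
It is approached by step down from G5 and then sustained as the same pitch into the next harmony.
Arriving early and becoming a chord tone when the harmony changes — an anticipation.

Anticipation.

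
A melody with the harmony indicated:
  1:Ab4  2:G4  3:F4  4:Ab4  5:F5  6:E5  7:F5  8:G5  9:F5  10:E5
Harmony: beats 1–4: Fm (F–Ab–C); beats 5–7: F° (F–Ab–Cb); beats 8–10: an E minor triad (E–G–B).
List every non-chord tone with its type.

The harmony at that moment is F minor triad (F, Ab, C); G4 is not a chord tone.
It is approached by step down from Ab4 and left by step down to F4.
Step in, step out in the same direction — a passing tone.
The harmony at that moment is F diminished triad (F, Ab, Cb); E5 is not a chord tone.
It is approached by step down from F5 and left by step up to F5.
Step away and step back to the same note — a neighbor tone (lower neighbor).
The harmony at that moment is E minor triad (E, G, B); F5 is not a chord tone.
It is approached by step down from G5 and left by step down to E5.
Step in, step out in the same direction — a passing tone.

G4 (beat 2) — passing tone; E5 (beat 6) — neighbor tone; F5 (beat 9) — passing tone.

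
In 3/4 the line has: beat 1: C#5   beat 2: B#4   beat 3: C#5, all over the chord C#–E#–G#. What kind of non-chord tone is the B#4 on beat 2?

The harmony at that moment is C# major triad (C#, E#, G#); B#4 is not a chord tone.
It is approached by step down from C#5 and left by step up to C#5.
Step away and step back to the same note — a neighbor tone (lower neighbor).

Lower neighbor tone.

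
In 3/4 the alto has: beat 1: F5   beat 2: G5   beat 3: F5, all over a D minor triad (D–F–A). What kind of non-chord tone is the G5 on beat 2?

Upper neighbor tone.

The harmony at that moment is D minor triad (D, F, A); G5 is not a chord tone.
It is approached by step up from F5 and left by step down to F5.
Step away and step back to the same note — a neighbor tone (upper neighbor).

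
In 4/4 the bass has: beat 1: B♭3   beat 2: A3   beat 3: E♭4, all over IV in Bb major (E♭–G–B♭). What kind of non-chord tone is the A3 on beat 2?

The harmony at that moment is E♭ major triad (E♭, G, B♭); A3 is not a chord tone.
It is approached by step down from B♭3 and left by leap up to E♭4.
Step in, leap out, on a weak beat — an escape tone.

Escape tone.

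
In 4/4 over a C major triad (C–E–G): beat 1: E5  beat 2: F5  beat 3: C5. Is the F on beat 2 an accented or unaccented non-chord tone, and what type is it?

Unaccented escape tone.

The harmony at that moment is C major triad (C, E, G); F5 is not a chord tone.
It is approached by step up from E5 and left by leap down to C5.
Step in, leap out — an escape tone.
It falls on a weak beat, so it is unaccented.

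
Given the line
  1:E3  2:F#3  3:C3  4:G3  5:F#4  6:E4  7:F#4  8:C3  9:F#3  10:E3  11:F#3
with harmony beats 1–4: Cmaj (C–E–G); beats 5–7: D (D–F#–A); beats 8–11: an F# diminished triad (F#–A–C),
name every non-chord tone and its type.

F#3 (beat 2) — escape tone; E4 (beat 6) — neighbor tone; E3 (beat 10) — neighbor tone.

The harmony at that moment is C major triad (C, E, G); F#3 is not a chord tone.
It is approached by step up from E3 and left by leap down to C3.
Step in, leap out — an escape tone.
The harmony at that moment is D major triad (D, F#, A); E4 is not a chord tone.
It is approached by step down from F#4 and left by step up to F#4.
Step away and step back to the same note — a neighbor tone (lower neighbor).
The harmony at that moment is F# diminished triad (F#, A, C); E3 is not a chord tone.
It is approached by step down from F#3 and left by step up to F#3.
Step away and step back to the same note — a neighbor tone (lower neighbor).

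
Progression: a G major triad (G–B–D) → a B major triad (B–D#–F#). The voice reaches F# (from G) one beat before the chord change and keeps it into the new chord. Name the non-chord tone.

F# is an anticipation.

The harmony at that moment is G major triad (G, B, D); F# is not a chord tone.
It is approached by step down from G and then sustained as the same pitch into the next harmony.
Arriving early and becoming a chord tone when the harmony changes — an anticipation.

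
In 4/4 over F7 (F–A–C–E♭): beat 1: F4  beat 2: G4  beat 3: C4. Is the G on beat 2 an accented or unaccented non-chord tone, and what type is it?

Unaccented escape tone.

The harmony at that moment is F dominant seventh chord (F, A, C, E♭); G4 is not a chord tone.
It is approached by step up from F4 and left by leap down to C4.
Step in, leap out — an escape tone.
It falls on a weak beat, so it is unaccented.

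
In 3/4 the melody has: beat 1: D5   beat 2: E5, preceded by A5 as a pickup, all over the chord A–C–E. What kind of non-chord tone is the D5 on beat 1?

Appoggiatura.

The harmony at that moment is A minor triad (A, C, E); D5 is not a chord tone.
It is approached by leap down from A5 and left by step up to E5.
Leap in, step out, metrically accented — an appoggiatura.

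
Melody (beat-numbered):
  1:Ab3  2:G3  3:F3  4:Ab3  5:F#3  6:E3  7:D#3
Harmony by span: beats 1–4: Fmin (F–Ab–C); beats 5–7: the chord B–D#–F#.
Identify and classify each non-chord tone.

The harmony at that moment is F minor triad (F, Ab, C); G3 is not a chord tone.
It is approached by step down from Ab3 and left by step down to F3.
Step in, step out in the same direction — a passing tone.
The harmony at that moment is B major triad (B, D#, F#); E3 is not a chord tone.
It is approached by step down from F#3 and left by step down to D#3.
Step in, step out in the same direction — a passing tone.

G3 (beat 2) — passing tone; E3 (beat 6) — passing tone.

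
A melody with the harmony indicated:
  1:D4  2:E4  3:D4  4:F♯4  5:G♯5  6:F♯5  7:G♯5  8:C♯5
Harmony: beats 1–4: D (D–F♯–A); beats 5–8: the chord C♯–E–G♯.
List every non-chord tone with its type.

The harmony at that moment is D major triad (D, F♯, A); E4 is not a chord tone.
It is approached by step up from D4 and left by step down to D4.
Step away and step back to the same note — a neighbor tone (upper neighbor).
The harmony at that moment is C♯ minor triad (C♯, E, G♯); F♯5 is not a chord tone.
It is approached by step down from G♯5 and left by step up to G♯5.
Step away and step back to the same note — a neighbor tone (lower neighbor).

E4 (beat 2) — neighbor tone; F♯5 (beat 6) — neighbor tone.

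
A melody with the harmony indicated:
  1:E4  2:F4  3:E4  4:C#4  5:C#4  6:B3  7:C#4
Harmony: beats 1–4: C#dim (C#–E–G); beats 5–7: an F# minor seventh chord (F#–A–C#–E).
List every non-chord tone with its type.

The harmony at that moment is C# diminished triad (C#, E, G); F4 is not a chord tone.
It is approached by step up from E4 and left by step down to E4.
Step away and step back to the same note — a neighbor tone (upper neighbor).
The harmony at that moment is F# minor seventh chord (F#, A, C#, E); B3 is not a chord tone.
It is approached by step down from C#4 and left by step up to C#4.
Step away and step back to the same note — a neighbor tone (lower neighbor).

F4 (beat 2) — neighbor tone; B3 (beat 6) — neighbor tone.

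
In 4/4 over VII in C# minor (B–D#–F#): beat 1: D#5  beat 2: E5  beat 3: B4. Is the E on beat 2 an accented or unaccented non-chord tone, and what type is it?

Unaccented escape tone.

The harmony at that moment is B major triad (B, D#, F#); E5 is not a chord tone.
It is approached by step up from D#5 and left by leap down to B4.
Step in, leap out — an escape tone.
It falls on a weak beat, so it is unaccented.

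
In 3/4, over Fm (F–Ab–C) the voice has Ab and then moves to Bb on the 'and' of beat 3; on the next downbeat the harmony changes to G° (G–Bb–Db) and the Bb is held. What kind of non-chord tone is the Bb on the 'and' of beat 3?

The harmony at that moment is F minor triad (F, Ab, C); Bb is not a chord tone.
It is approached by step up from Ab and then sustained as the same pitch into the next harmony.
Arriving early and becoming a chord tone when the harmony changes — an anticipation.

Anticipation.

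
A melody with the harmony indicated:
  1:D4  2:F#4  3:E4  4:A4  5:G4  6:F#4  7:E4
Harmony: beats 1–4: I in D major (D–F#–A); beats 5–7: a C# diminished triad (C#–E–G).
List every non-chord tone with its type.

The harmony at that moment is D major triad (D, F#, A); E4 is not a chord tone.
It is approached by step down from F#4 and left by leap up to A4.
Step in, leap out — an escape tone.
The harmony at that moment is C# diminished triad (C#, E, G); F#4 is not a chord tone.
It is approached by step down from G4 and left by step down to E4.
Step in, step out in the same direction — a passing tone.

E4 (beat 3) — escape tone; F#4 (beat 6) — passing tone.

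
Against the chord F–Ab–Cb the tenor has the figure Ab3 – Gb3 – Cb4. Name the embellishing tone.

Gb3 is an escape tone.

The harmony at that moment is F diminished triad (F, Ab, Cb); Gb3 is not a chord tone.
It is approached by step down from Ab3 and left by leap up to Cb4.
Step in, leap out — an escape tone.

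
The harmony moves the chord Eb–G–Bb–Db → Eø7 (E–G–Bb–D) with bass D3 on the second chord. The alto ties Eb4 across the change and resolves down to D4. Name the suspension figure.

At the second chord the bass is D3. The suspended Eb4 lies a ninth above the bass; after resolving down by step to D4, the interval above the bass becomes an octave.
Suspension figures are named by those two intervals: 9–8.

9–8 suspension.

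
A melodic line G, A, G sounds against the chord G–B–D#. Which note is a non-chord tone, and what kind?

The harmony at that moment is G augmented triad (G, B, D#); A is not a chord tone.
It is approached by step up from G and left by step down to G.
Step away and step back to the same note — a neighbor tone (upper neighbor).

A is a neighbor tone.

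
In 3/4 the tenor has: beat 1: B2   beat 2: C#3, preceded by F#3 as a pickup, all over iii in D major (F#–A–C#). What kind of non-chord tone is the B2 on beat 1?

The harmony at that moment is F# minor triad (F#, A, C#); B2 is not a chord tone.
It is approached by leap down from F#3 and left by step up to C#3.
Leap in, step out, metrically accented — an appoggiatura.

Appoggiatura.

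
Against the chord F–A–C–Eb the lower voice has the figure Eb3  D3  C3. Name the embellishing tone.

The harmony at that moment is F dominant seventh chord (F, A, C, Eb); D3 is not a chord tone.
It is approached by step down from Eb3 and left by step down to C3.
Step in, step out in the same direction — a passing tone.

D3 is a passing tone.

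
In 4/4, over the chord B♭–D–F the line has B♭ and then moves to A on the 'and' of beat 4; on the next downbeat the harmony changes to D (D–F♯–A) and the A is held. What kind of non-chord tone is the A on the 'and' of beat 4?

The harmony at that moment is B♭ major triad (B♭, D, F); A is not a chord tone.
It is approached by step down from B♭ and then sustained as the same pitch into the next harmony.
Arriving early and becoming a chord tone when the harmony changes — an anticipation.

Anticipation.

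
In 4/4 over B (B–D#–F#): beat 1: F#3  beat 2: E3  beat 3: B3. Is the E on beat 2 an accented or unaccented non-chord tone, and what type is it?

The harmony at that moment is B major triad (B, D#, F#); E3 is not a chord tone.
It is approached by step down from F#3 and left by leap up to B3.
Step in, leap out — an escape tone.
It falls on a weak beat, so it is unaccented.

Unaccented escape tone.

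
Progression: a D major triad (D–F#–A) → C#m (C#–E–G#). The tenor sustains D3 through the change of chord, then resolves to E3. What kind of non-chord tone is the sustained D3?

The harmony at that moment is C# minor triad (C#, E, G#); D3 is not a chord tone.
It is held over (the same pitch as the preceding D3) and left by step up to E3.
Held over from the previous chord and resolving up by step — a retardation.

D3 is a retardation.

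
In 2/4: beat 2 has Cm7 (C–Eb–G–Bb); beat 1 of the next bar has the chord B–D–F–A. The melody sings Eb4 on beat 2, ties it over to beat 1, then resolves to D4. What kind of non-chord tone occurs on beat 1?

Suspension.

The harmony at that moment is B half-diminished seventh chord (B, D, F, A); Eb4 is not a chord tone.
It is held over (the same pitch as the preceding Eb4) and left by step down to D4.
Held over from the previous chord and resolving down by step — a suspension.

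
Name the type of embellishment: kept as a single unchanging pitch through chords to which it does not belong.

Pedal tone.

Approach: none. Departure: none — a single pitch is sustained while the chords change around it, passing through harmonies that do not contain it.
No melodic motion at all; the dissonance is created entirely by the moving harmonies against the stationary note — a pedal tone (pedal point).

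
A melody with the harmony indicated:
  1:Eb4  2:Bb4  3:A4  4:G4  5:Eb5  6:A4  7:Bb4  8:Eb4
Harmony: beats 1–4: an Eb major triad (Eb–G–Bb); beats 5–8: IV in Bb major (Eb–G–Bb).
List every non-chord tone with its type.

The harmony at that moment is Eb major triad (Eb, G, Bb); A4 is not a chord tone.
It is approached by step down from Bb4 and left by step down to G4.
Step in, step out in the same direction — a passing tone.
The harmony at that moment is Eb major triad (Eb, G, Bb); A4 is not a chord tone.
It is approached by leap down from Eb5 and left by step up to Bb4.
Leap in, step out — an appoggiatura.

A4 (beat 3) — passing tone; A4 (beat 6) — appoggiatura.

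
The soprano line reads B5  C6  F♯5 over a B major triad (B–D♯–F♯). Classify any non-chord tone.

C6 is an escape tone.

The harmony at that moment is B major triad (B, D♯, F♯); C6 is not a chord tone.
It is approached by step up from B5 and left by leap down to F♯5.
Step in, leap out — an escape tone.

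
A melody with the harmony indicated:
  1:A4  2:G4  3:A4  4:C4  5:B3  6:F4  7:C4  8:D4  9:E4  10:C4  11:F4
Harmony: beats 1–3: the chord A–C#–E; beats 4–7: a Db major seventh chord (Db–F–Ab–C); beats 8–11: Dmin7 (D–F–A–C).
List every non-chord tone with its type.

The harmony at that moment is A major triad (A, C#, E); G4 is not a chord tone.
It is approached by step down from A4 and left by step up to A4.
Step away and step back to the same note — a neighbor tone (lower neighbor).
The harmony at that moment is Db major seventh chord (Db, F, Ab, C); B3 is not a chord tone.
It is approached by step down from C4 and left by leap up to F4.
Step in, leap out — an escape tone.
The harmony at that moment is D minor seventh chord (D, F, A, C); E4 is not a chord tone.
It is approached by step up from D4 and left by leap down to C4.
Step in, leap out — an escape tone.

G4 (beat 2) — neighbor tone; B3 (beat 5) — escape tone; E4 (beat 9) — escape tone.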